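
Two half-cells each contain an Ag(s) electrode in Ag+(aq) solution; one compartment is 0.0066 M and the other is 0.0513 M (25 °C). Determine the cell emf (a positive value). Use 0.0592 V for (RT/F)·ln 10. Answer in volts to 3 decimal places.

0.053 V

For a concentration cell E°cell = 0, since both electrodes use the same couple.
The compartment with the higher Ag+(aq) concentration (0.0513 M) acts as the cathode; ions are reduced there and produced at the dilute (0.0066 M) anode.
With n = 1, Ecell = −(0.0592/1)·log([dilute]/[conc]) = −(0.0592/1)·log(0.0066/0.0513) = +0.053 V.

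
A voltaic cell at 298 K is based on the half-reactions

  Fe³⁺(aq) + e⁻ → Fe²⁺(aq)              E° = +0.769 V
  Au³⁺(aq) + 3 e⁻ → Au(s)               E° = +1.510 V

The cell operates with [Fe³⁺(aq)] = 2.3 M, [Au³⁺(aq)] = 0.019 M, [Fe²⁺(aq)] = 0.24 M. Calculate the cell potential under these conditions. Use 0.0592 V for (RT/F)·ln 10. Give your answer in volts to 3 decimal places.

+0.649 V

Since E°(Au³⁺/Au) > E°(Fe³⁺/Fe²⁺), Au³⁺/Au serves as the cathode.
E°cell = +1.510 − (+0.769) = +0.741 V, with n = 3 electrons transferred.
The balanced reaction is Au³⁺(aq) + 3 Fe²⁺(aq) → Au(s) + 3 Fe³⁺(aq), so Q = [Fe³⁺(aq)]^3 / ([Au³⁺(aq)]·[Fe²⁺(aq)]^3) = 4.63×10^4 and log Q = 4.666.
E = E° − (0.0592/n)·log Q = +0.741 − (0.0592/3)(4.666) = +0.649 V.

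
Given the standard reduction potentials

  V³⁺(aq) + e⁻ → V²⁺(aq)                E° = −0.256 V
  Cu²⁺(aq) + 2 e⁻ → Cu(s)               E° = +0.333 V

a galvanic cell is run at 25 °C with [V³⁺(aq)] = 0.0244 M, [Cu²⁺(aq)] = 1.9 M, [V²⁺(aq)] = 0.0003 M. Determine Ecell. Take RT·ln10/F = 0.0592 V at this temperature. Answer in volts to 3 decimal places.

+0.484 V

Since E°(Cu²⁺/Cu) > E°(V³⁺/V²⁺), Cu²⁺/Cu serves as the cathode.
E°cell = +0.333 − (−0.256) = +0.589 V, with n = 2 electrons transferred.
For the overall reaction Cu²⁺(aq) + 2 V²⁺(aq) → Cu(s) + 2 V³⁺(aq), Q = [V³⁺(aq)]^2 / ([Cu²⁺(aq)]·[V²⁺(aq)]^2) = 3.48×10^3, giving log Q = 3.542.
Applying E = E° − (RT ln10/nF)·log Q gives +0.589 − (0.0592/2)(3.542) = +0.484 V.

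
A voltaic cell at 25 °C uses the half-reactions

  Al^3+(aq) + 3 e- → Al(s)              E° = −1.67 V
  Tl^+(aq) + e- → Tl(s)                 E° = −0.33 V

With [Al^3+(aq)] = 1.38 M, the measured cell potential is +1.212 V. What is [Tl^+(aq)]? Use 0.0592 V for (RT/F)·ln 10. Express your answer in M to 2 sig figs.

0.0077 M

Tl⁺/Tl is the cathode (higher E°); E°cell = −0.33 − (−1.67) = +1.34 V with n = 3.
From the Nernst equation, log Q = n(E° − E)/0.0592 = 3·(+1.34 − (+1.212))/0.0592 = 6.486.
Balancing electrons gives 3 Tl^+(aq) + Al(s) → 3 Tl(s) + Al^3+(aq); thus Q = [Al^3+(aq)] / [Tl^+(aq)]^3.
Solving for the unknown gives log [Tl^+(aq)] = −2.115, so [Tl^+(aq)] ≈ 0.0077 M.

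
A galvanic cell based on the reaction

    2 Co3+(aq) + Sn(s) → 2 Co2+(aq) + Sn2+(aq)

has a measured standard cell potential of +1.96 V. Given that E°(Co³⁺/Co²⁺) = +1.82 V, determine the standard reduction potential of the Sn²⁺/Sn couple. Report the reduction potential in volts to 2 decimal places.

−0.14 V

In the reaction as written the Co³⁺/Co²⁺ couple is reduced (cathode) and Sn²⁺/Sn is oxidized (anode), so E°cell = E°(Co³⁺/Co²⁺) − E°(Sn²⁺/Sn).
E°(Sn²⁺/Sn) = E°(cathode) − E°cell = +1.82 − (+1.96) = −0.14 V.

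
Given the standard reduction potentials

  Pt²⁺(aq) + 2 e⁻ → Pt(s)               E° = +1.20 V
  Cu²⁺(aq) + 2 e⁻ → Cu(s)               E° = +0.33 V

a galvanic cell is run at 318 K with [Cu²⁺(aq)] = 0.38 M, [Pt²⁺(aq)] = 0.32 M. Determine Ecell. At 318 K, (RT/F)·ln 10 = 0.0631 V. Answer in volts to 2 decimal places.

Since E°(Pt²⁺/Pt) > E°(Cu²⁺/Cu), Pt²⁺/Pt serves as the cathode.
E°cell = +1.20 − (+0.33) = +0.87 V, with n = 2 electrons transferred.
For the overall reaction Pt²⁺(aq) + Cu(s) → Pt(s) + Cu²⁺(aq), Q = [Cu²⁺(aq)] / [Pt²⁺(aq)] = 1.19, giving log Q = 0.075.
Applying E = E° − (RT ln10/nF)·log Q gives +0.87 − (0.0631/2)(0.075) = +0.87 V.

+0.87 V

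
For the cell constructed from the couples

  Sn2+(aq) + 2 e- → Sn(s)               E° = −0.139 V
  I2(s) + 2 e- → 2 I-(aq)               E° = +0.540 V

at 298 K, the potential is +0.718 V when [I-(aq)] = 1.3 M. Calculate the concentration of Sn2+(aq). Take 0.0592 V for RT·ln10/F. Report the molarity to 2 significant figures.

0.028 M

With I₂/I⁻ at the cathode and Sn²⁺/Sn at the anode, E°cell = +0.540 − (−0.139) = +0.679 V (n = 2).
Since E = E° − (0.0592/n)·log Q, log Q = n(E° − E)/0.0592 = −1.318.
Balancing electrons gives I2(s) + Sn(s) → 2 I-(aq) + Sn2+(aq); thus Q = [I-(aq)]^2·[Sn2+(aq)].
Solving for the unknown gives log [Sn2+(aq)] = −1.546, so [Sn2+(aq)] ≈ 0.028 M.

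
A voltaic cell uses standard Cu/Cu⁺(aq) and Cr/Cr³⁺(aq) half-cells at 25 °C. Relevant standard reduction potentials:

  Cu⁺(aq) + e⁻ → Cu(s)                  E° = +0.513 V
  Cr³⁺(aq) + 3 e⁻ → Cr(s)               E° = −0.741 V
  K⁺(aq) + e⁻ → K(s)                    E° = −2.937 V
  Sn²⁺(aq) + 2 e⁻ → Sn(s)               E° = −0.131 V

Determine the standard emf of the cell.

+1.254 V

The Cu⁺/Cu couple has the higher E°, so Cu ion is reduced (cathode) and Cr is oxidized (anode).
E°cell = E°(cathode) − E°(anode) = +0.513 − (−0.741) = +1.254 V.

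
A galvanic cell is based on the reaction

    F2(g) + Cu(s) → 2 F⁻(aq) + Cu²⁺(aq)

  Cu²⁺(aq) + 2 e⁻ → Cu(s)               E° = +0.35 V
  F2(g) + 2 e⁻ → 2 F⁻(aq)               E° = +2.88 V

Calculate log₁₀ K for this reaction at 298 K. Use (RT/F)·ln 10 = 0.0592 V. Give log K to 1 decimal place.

The F₂/F⁻ couple is reduced (cathode); E°cell = +2.88 − (+0.35) = +2.53 V with n = 2.
At equilibrium E = 0, so log K = nE°cell / 0.0592 = (2)(+2.53) / 0.0592 = 85.5.

log K = 85.5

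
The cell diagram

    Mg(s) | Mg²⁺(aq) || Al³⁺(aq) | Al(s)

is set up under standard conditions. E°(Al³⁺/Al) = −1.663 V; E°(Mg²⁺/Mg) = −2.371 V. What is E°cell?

+0.708 V

By convention the left-hand electrode in cell notation is the anode (oxidation) and the right-hand electrode is the cathode (reduction).
E°cell = E°(right) − E°(left) = −1.663 − (−2.371) = +0.708 V.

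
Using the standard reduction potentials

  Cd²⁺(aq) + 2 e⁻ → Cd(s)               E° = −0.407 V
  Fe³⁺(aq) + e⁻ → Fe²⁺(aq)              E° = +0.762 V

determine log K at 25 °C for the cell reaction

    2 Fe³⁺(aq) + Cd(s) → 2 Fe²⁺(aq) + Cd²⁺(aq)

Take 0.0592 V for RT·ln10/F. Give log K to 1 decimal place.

The Fe³⁺/Fe²⁺ couple is reduced (cathode); E°cell = +0.762 − (−0.407) = +1.169 V with n = 2.
At equilibrium E = 0, so log K = nE°cell / 0.0592 = (2)(+1.169) / 0.0592 = 39.5.

log K = 39.5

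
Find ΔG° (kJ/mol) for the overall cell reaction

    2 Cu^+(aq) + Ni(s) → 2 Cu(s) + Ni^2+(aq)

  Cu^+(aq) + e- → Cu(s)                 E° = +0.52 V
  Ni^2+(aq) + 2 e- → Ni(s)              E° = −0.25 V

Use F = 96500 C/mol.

−149 kJ/mol

In the reaction as written Cu^+(aq) is reduced, so the Cu⁺/Cu couple is the cathode and Ni²⁺/Ni is the anode.
E°cell = +0.52 − (−0.25) = +0.77 V; balancing electrons gives n = 2.
ΔG° = −nFE°cell = −(2)(96500)(+0.77) J/mol = −149 kJ/mol.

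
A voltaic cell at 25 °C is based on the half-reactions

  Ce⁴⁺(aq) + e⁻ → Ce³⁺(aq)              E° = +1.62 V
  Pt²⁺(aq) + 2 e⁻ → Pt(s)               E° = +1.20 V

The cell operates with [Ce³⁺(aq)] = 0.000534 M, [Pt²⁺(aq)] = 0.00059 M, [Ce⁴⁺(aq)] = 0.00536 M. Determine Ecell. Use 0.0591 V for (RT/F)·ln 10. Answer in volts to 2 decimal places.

+0.57 V

Since E°(Ce⁴⁺/Ce³⁺) > E°(Pt²⁺/Pt), Ce⁴⁺/Ce³⁺ serves as the cathode.
The standard potential is +1.62 − (+1.20) = +0.42 V and the balanced reaction transfers n = 2 electrons.
For the overall reaction 2 Ce⁴⁺(aq) + Pt(s) → 2 Ce³⁺(aq) + Pt²⁺(aq), Q = ([Ce³⁺(aq)]^2·[Pt²⁺(aq)]) / [Ce⁴⁺(aq)]^2 = 5.86×10^−6, giving log Q = −5.232.
By the Nernst equation, E = +0.42 − (0.0591/2)·(−5.232) = +0.57 V.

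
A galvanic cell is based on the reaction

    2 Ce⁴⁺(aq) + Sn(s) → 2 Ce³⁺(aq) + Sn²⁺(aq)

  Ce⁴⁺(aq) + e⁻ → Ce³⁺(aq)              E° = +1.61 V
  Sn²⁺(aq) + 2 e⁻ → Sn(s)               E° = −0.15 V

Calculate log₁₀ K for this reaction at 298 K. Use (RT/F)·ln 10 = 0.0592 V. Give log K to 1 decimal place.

log K = 59.5

The Ce⁴⁺/Ce³⁺ couple is reduced (cathode); E°cell = +1.61 − (−0.15) = +1.76 V with n = 2.
At equilibrium E = 0, so log K = nE°cell / 0.0592 = (2)(+1.76) / 0.0592 = 59.5.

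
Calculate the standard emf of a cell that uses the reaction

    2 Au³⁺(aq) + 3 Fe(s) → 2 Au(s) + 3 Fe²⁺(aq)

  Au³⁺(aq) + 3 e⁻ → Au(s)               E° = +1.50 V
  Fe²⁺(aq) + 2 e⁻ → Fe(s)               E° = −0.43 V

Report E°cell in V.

Au³⁺(aq) gains electrons, so the Au³⁺/Au couple is the cathode; the Fe²⁺/Fe couple is the anode.
E°cell = E°(cathode) − E°(anode) = +1.50 − (−0.43) = +1.93 V.

+1.93 V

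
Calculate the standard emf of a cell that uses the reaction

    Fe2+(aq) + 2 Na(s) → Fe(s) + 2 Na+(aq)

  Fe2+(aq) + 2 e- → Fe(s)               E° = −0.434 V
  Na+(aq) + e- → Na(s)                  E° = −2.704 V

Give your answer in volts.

Fe2+(aq) gains electrons, so the Fe²⁺/Fe couple is the cathode; the Na⁺/Na couple is the anode.
E°cell = E°(cathode) − E°(anode) = −0.434 − (−2.704) = +2.270 V.

+2.270 V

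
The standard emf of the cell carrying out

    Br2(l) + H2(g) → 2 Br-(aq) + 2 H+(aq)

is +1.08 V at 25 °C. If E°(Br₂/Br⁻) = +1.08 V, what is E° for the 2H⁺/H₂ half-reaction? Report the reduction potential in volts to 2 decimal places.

+0.00 V

In the reaction as written the Br₂/Br⁻ couple is reduced (cathode) and 2H⁺/H₂ is oxidized (anode), so E°cell = E°(Br₂/Br⁻) − E°(2H⁺/H₂).
E°(2H⁺/H₂) = E°(cathode) − E°cell = +1.08 − (+1.08) = +0.00 V.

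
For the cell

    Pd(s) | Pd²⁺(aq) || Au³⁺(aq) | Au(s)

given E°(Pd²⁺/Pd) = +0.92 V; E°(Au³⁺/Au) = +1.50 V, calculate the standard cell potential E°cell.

By convention the left-hand electrode in cell notation is the anode (oxidation) and the right-hand electrode is the cathode (reduction).
E°cell = E°(right) − E°(left) = +1.50 − (+0.92) = +0.58 V.

+0.58 V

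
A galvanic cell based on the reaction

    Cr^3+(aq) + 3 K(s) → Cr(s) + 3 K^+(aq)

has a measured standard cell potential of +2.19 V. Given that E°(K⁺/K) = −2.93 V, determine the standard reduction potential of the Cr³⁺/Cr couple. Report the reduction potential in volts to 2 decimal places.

In the reaction as written the Cr³⁺/Cr couple is reduced (cathode) and K⁺/K is oxidized (anode), so E°cell = E°(Cr³⁺/Cr) − E°(K⁺/K).
E°(Cr³⁺/Cr) = E°cell + E°(anode) = +2.19 + (−2.93) = −0.74 V.

−0.74 V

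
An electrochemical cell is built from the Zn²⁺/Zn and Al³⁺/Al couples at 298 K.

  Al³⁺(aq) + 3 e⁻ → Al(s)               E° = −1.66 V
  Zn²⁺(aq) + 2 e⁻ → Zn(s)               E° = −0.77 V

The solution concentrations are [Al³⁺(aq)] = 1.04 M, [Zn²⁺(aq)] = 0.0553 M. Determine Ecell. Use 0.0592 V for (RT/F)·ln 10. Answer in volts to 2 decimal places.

The Zn²⁺/Zn couple has the more positive E°, so it is the cathode; Al³⁺/Al is the anode.
E°cell = E°cat − E°an = −0.77 − (−1.66) = +0.89 V; n = 6.
For the overall reaction 3 Zn²⁺(aq) + 2 Al(s) → 3 Zn(s) + 2 Al³⁺(aq), Q = [Al³⁺(aq)]^2 / [Zn²⁺(aq)]^3 = 6.4×10^3, giving log Q = 3.806.
By the Nernst equation, E = +0.89 − (0.0592/6)·(3.806) = +0.85 V.

+0.85 V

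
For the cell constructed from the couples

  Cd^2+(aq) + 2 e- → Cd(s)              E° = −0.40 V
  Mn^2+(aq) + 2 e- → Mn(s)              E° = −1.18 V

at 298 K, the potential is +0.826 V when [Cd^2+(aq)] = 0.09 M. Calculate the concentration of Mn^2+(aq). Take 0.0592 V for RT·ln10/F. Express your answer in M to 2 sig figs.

0.0025 M

The Cd²⁺/Cd couple has the larger reduction potential, so it is the cathode: E°cell = −0.40 − (−1.18) = +0.78 V and n = 2.
Rearranging E = E° − (0.0592/n)·log Q gives log Q = 2(+0.78 − (+0.826))/0.0592 = −1.554.
Balancing electrons gives Cd^2+(aq) + Mn(s) → Cd(s) + Mn^2+(aq); thus Q = [Mn^2+(aq)] / [Cd^2+(aq)].
Solving for the unknown gives log [Mn^2+(aq)] = −2.600, so [Mn^2+(aq)] ≈ 0.0025 M.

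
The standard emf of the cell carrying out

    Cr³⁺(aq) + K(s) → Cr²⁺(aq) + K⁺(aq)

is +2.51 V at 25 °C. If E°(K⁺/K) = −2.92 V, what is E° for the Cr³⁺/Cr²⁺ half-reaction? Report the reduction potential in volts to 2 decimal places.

In the reaction as written the Cr³⁺/Cr²⁺ couple is reduced (cathode) and K⁺/K is oxidized (anode), so E°cell = E°(Cr³⁺/Cr²⁺) − E°(K⁺/K).
E°(Cr³⁺/Cr²⁺) = E°cell + E°(anode) = +2.51 + (−2.92) = −0.41 V.

−0.41 V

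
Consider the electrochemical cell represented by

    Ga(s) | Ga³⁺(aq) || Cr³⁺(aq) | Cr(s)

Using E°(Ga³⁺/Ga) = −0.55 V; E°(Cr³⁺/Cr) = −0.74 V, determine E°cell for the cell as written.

By convention the left-hand electrode in cell notation is the anode (oxidation) and the right-hand electrode is the cathode (reduction).
E°cell = E°(right) − E°(left) = −0.74 − (−0.55) = −0.19 V.
The negative sign shows that, as written, the cell would require an external voltage to drive the reaction.

−0.19 V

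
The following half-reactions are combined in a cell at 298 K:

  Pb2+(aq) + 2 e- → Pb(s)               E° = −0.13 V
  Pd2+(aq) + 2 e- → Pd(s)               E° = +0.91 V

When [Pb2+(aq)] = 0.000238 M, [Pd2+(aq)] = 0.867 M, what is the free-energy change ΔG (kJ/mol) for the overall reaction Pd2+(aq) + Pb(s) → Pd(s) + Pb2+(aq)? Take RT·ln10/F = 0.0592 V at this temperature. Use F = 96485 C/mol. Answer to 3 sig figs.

E°cell = +0.91 − (−0.13) = +1.04 V; the balanced reaction transfers n = 2 electrons.
Here Q = [Pb2+(aq)] / [Pd2+(aq)] = 0.000275 (log Q = −3.561), giving E = +1.04 − (0.0592/2)·(−3.561) = +1.1454 V.
Finally ΔG = −nFE = −(2)(96485 C/mol)(+1.1454 V) = −221 kJ/mol.

−221 kJ/mol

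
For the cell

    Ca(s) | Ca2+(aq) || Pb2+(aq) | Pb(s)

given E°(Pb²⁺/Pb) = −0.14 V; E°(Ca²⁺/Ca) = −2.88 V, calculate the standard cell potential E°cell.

+2.74 V

By convention the left-hand electrode in cell notation is the anode (oxidation) and the right-hand electrode is the cathode (reduction).
E°cell = E°(right) − E°(left) = −0.14 − (−2.88) = +2.74 V.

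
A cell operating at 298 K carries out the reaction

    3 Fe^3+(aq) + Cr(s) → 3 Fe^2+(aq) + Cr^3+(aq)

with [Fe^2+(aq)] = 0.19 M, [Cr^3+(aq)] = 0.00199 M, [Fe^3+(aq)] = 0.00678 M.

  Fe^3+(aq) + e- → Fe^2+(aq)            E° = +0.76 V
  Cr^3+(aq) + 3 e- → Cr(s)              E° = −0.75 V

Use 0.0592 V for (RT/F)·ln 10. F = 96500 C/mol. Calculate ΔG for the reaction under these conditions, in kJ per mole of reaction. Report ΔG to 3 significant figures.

−428 kJ/mol

E°cell = +0.76 − (−0.75) = +1.51 V; the balanced reaction transfers n = 3 electrons.
Q = ([Fe^2+(aq)]^3·[Cr^3+(aq)]) / [Fe^3+(aq)]^3 = 43.8, so log Q = 1.641 and E = +1.51 − (0.0592/3)(1.641) = +1.4776 V.
Finally ΔG = −nFE = −(3)(96500 C/mol)(+1.4776 V) = −428 kJ/mol.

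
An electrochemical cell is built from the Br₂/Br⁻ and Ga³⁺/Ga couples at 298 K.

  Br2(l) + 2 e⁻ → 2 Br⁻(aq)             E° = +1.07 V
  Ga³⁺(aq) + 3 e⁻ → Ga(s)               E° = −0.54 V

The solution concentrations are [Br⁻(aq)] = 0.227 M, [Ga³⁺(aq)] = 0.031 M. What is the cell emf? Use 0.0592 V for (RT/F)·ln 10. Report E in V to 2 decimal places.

Br₂/Br⁻ is reduced (cathode, E° = +1.07 V) and Ga³⁺/Ga is oxidized (anode).
E°cell = E°cat − E°an = +1.07 − (−0.54) = +1.61 V; n = 6.
The balanced reaction is 3 Br2(l) + 2 Ga(s) → 6 Br⁻(aq) + 2 Ga³⁺(aq), so Q = [Br⁻(aq)]^6·[Ga³⁺(aq)]^2 = 1.31×10^−7 and log Q = −6.881.
E = E° − (0.0592/n)·log Q = +1.61 − (0.0592/6)(−6.881) = +1.68 V.

+1.68 V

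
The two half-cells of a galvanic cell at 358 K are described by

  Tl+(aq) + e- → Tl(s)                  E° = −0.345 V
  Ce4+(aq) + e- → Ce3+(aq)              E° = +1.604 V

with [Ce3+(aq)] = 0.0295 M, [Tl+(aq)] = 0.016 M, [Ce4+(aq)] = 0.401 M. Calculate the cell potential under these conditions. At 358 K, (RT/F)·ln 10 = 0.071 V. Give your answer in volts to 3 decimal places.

+2.157 V

Ce⁴⁺/Ce³⁺ is reduced (cathode, E° = +1.604 V) and Tl⁺/Tl is oxidized (anode).
The standard potential is +1.604 − (−0.345) = +1.949 V and the balanced reaction transfers n = 1 electron.
The balanced reaction is Ce4+(aq) + Tl(s) → Ce3+(aq) + Tl+(aq), so Q = ([Ce3+(aq)]·[Tl+(aq)]) / [Ce4+(aq)] = 0.00118 and log Q = −2.929.
E = E° − (0.071/n)·log Q = +1.949 − (0.071/1)(−2.929) = +2.157 V.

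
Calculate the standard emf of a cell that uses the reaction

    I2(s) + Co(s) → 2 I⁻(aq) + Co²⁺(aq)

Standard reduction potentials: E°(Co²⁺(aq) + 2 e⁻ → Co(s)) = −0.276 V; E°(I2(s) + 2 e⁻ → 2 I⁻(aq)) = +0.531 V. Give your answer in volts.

+0.807 V

I2(s) gains electrons, so the I₂/I⁻ couple is the cathode; the Co²⁺/Co couple is the anode.
E°cell = E°(cathode) − E°(anode) = +0.531 − (−0.276) = +0.807 V.
The positive value indicates the reaction is spontaneous as written.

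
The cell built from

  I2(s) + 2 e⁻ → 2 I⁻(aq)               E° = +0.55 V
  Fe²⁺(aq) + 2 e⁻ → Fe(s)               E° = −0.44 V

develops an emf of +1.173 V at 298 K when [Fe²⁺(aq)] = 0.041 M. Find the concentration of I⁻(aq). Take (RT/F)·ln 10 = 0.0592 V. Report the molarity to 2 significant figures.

0.0040 M

I₂/I⁻ is the cathode (higher E°); E°cell = +0.55 − (−0.44) = +0.99 V with n = 2.
From the Nernst equation, log Q = n(E° − E)/0.0592 = 2·(+0.99 − (+1.173))/0.0592 = −6.182.
Balancing electrons gives I2(s) + Fe(s) → 2 I⁻(aq) + Fe²⁺(aq); thus Q = [I⁻(aq)]^2·[Fe²⁺(aq)].
Isolating [I⁻(aq)] in Q = 10^{−6.182} yields log [I⁻(aq)] = −2.397, i.e. 0.0040 M.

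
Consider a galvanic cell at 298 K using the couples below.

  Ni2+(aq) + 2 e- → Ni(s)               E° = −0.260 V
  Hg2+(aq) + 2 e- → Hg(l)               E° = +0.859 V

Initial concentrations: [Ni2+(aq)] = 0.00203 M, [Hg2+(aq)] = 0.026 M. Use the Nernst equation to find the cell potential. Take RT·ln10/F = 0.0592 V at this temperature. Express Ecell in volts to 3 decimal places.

+1.152 V

Hg²⁺/Hg is reduced (cathode, E° = +0.859 V) and Ni²⁺/Ni is oxidized (anode).
E°cell = +0.859 − (−0.260) = +1.119 V, with n = 2 electrons transferred.
The balanced reaction is Hg2+(aq) + Ni(s) → Hg(l) + Ni2+(aq), so Q = [Ni2+(aq)] / [Hg2+(aq)] = 0.0781 and log Q = −1.107.
By the Nernst equation, E = +1.119 − (0.0592/2)·(−1.107) = +1.152 V.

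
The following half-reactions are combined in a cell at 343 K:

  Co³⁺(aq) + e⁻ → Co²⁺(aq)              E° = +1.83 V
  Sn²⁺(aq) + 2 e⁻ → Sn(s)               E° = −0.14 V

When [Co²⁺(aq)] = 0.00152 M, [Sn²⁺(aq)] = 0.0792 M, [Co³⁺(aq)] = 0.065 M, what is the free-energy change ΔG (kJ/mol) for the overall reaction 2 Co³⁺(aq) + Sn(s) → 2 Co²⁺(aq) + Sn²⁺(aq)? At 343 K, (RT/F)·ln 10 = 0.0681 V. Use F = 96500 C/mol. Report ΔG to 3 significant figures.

−409 kJ/mol

The standard cell potential is +1.83 − (−0.14) = +1.97 V, with n = 2 electrons in the balanced equation.
Here Q = ([Co²⁺(aq)]^2·[Sn²⁺(aq)]) / [Co³⁺(aq)]^2 = 4.33×10^−5 (log Q = −4.363), giving E = +1.97 − (0.0681/2)·(−4.363) = +2.1186 V.
Then ΔG = −nFE = −2 × 96500 × +2.1186 J/mol = −409 kJ/mol.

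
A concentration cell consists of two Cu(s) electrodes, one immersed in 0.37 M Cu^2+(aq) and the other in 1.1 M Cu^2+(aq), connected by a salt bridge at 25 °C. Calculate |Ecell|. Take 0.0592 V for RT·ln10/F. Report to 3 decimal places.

0.014 V

For a concentration cell E°cell = 0, since both electrodes use the same couple.
The compartment with the higher Cu^2+(aq) concentration (1.1 M) acts as the cathode; ions are reduced there and produced at the dilute (0.37 M) anode.
With n = 2, Ecell = −(0.0592/2)·log([dilute]/[conc]) = −(0.0592/2)·log(0.37/1.1) = +0.014 V.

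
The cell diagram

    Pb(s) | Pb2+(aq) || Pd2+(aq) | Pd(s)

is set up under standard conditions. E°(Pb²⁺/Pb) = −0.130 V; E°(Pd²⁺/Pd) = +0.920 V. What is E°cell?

By convention the left-hand electrode in cell notation is the anode (oxidation) and the right-hand electrode is the cathode (reduction).
E°cell = E°(right) − E°(left) = +0.920 − (−0.130) = +1.050 V.

+1.050 V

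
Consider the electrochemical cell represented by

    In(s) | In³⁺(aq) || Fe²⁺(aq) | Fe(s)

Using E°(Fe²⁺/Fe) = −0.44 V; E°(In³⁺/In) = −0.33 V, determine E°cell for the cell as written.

−0.11 V

By convention the left-hand electrode in cell notation is the anode (oxidation) and the right-hand electrode is the cathode (reduction).
E°cell = E°(right) − E°(left) = −0.44 − (−0.33) = −0.11 V.
The negative sign shows that, as written, the cell would require an external voltage to drive the reaction.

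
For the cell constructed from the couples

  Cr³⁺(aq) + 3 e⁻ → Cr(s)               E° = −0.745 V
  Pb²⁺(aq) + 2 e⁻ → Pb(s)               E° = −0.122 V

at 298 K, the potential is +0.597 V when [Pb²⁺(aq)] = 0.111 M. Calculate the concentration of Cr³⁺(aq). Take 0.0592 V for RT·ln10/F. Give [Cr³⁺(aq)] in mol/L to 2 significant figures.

0.77 M

Pb²⁺/Pb is the cathode (higher E°); E°cell = −0.122 − (−0.745) = +0.623 V with n = 6.
From the Nernst equation, log Q = n(E° − E)/0.0592 = 6·(+0.623 − (+0.597))/0.0592 = 2.635.
For 3 Pb²⁺(aq) + 2 Cr(s) → 3 Pb(s) + 2 Cr³⁺(aq), the reaction quotient is Q = [Cr³⁺(aq)]^2 / [Pb²⁺(aq)]^3.
Isolating [Cr³⁺(aq)] in Q = 10^{2.635} yields log [Cr³⁺(aq)] = −0.115, i.e. 0.77 M.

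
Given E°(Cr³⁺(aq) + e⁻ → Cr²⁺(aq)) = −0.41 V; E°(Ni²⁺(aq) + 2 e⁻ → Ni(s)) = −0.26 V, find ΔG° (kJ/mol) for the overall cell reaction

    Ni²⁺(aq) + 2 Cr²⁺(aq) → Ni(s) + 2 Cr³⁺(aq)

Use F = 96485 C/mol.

In the reaction as written Ni²⁺(aq) is reduced, so the Ni²⁺/Ni couple is the cathode and Cr³⁺/Cr²⁺ is the anode.
E°cell = −0.26 − (−0.41) = +0.15 V; balancing electrons gives n = 2.
ΔG° = −nFE°cell = −(2)(96485)(+0.15) J/mol = −28.9 kJ/mol.

−28.9 kJ/mol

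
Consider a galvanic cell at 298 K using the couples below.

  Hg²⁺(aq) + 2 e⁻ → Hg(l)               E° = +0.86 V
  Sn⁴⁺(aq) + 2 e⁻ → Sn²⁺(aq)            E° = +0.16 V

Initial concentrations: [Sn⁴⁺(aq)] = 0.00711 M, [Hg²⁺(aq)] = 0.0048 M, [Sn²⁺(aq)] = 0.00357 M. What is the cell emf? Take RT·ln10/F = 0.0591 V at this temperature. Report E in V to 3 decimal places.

+0.623 V

The Hg²⁺/Hg couple has the more positive E°, so it is the cathode; Sn⁴⁺/Sn²⁺ is the anode.
E°cell = +0.86 − (+0.16) = +0.70 V, with n = 2 electrons transferred.
Balancing gives Hg²⁺(aq) + Sn²⁺(aq) → Hg(l) + Sn⁴⁺(aq); hence Q = [Sn⁴⁺(aq)] / ([Hg²⁺(aq)]·[Sn²⁺(aq)]) = 415 (log Q = 2.618).
E = E° − (0.0591/n)·log Q = +0.70 − (0.0591/2)(2.618) = +0.623 V.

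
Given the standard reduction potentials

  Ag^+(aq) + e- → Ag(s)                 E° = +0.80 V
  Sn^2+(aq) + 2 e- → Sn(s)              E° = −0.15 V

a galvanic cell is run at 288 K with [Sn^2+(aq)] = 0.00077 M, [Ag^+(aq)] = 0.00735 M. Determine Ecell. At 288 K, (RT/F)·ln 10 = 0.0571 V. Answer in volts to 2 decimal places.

Since E°(Ag⁺/Ag) > E°(Sn²⁺/Sn), Ag⁺/Ag serves as the cathode.
E°cell = E°cat − E°an = +0.80 − (−0.15) = +0.95 V; n = 2.
The balanced reaction is 2 Ag^+(aq) + Sn(s) → 2 Ag(s) + Sn^2+(aq), so Q = [Sn^2+(aq)] / [Ag^+(aq)]^2 = 14.3 and log Q = 1.154.
Applying E = E° − (RT ln10/nF)·log Q gives +0.95 − (0.0571/2)(1.154) = +0.92 V.

+0.92 V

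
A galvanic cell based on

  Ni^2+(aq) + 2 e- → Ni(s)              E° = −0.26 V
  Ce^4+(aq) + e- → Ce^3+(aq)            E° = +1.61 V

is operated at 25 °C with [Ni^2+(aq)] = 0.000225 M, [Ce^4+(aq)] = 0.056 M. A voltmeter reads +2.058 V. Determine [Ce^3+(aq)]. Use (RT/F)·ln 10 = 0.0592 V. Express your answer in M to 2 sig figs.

Ce⁴⁺/Ce³⁺ is the cathode (higher E°); E°cell = +1.61 − (−0.26) = +1.87 V with n = 2.
Rearranging E = E° − (0.0592/n)·log Q gives log Q = 2(+1.87 − (+2.058))/0.0592 = −6.351.
Balancing electrons gives 2 Ce^4+(aq) + Ni(s) → 2 Ce^3+(aq) + Ni^2+(aq); thus Q = ([Ce^3+(aq)]^2·[Ni^2+(aq)]) / [Ce^4+(aq)]^2.
Substituting the known concentrations and solving, log [Ce^3+(aq)] = −2.603 and [Ce^3+(aq)] = 0.0025 M.

0.0025 M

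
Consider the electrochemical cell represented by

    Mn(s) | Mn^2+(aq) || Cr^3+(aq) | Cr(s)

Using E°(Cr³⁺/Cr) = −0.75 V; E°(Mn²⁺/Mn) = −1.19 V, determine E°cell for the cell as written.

By convention the left-hand electrode in cell notation is the anode (oxidation) and the right-hand electrode is the cathode (reduction).
E°cell = E°(right) − E°(left) = −0.75 − (−1.19) = +0.44 V.

+0.44 V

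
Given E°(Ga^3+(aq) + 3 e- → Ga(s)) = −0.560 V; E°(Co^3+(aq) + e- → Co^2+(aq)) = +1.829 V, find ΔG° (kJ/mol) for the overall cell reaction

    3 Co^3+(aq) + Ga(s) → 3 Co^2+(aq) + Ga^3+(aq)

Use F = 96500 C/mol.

−692 kJ/mol

In the reaction as written Co^3+(aq) is reduced, so the Co³⁺/Co²⁺ couple is the cathode and Ga³⁺/Ga is the anode.
E°cell = +1.829 − (−0.560) = +2.389 V; balancing electrons gives n = 3.
ΔG° = −nFE°cell = −(3)(96500)(+2.389) J/mol = −692 kJ/mol.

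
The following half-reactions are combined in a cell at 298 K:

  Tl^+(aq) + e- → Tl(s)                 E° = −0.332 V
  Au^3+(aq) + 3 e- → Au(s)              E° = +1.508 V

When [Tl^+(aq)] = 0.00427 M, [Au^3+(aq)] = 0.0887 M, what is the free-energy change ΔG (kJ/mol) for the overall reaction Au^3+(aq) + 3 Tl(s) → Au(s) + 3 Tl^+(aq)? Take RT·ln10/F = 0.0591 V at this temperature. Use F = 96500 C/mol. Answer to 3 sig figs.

The standard cell potential is +1.508 − (−0.332) = +1.840 V, with n = 3 electrons in the balanced equation.
The reaction quotient is [Tl^+(aq)]^3 / [Au^3+(aq)] = 8.78×10^−7; by Nernst, E = +1.840 − (0.0591/3)(−6.057) = +1.9593 V.
Finally ΔG = −nFE = −(3)(96500 C/mol)(+1.9593 V) = −567 kJ/mol.

−567 kJ/mol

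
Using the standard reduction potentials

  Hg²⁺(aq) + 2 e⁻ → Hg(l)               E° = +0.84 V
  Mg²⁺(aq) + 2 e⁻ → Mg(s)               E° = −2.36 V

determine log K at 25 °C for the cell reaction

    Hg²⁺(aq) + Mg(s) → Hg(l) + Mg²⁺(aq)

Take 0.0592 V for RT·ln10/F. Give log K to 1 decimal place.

The Hg²⁺/Hg couple is reduced (cathode); E°cell = +0.84 − (−2.36) = +3.20 V with n = 2.
At equilibrium E = 0, so log K = nE°cell / 0.0592 = (2)(+3.20) / 0.0592 = 108.1.

log K = 108.1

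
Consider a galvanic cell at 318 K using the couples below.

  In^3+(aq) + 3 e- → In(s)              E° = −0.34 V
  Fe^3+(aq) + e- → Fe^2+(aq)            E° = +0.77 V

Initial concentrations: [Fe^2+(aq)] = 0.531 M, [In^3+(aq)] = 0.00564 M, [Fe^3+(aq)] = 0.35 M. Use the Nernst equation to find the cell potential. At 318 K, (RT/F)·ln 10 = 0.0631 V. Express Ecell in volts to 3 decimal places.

Since E°(Fe³⁺/Fe²⁺) > E°(In³⁺/In), Fe³⁺/Fe²⁺ serves as the cathode.
The standard potential is +0.77 − (−0.34) = +1.11 V and the balanced reaction transfers n = 3 electrons.
For the overall reaction 3 Fe^3+(aq) + In(s) → 3 Fe^2+(aq) + In^3+(aq), Q = ([Fe^2+(aq)]^3·[In^3+(aq)]) / [Fe^3+(aq)]^3 = 0.0197, giving log Q = −1.706.
E = E° − (0.0631/n)·log Q = +1.11 − (0.0631/3)(−1.706) = +1.146 V.

+1.146 V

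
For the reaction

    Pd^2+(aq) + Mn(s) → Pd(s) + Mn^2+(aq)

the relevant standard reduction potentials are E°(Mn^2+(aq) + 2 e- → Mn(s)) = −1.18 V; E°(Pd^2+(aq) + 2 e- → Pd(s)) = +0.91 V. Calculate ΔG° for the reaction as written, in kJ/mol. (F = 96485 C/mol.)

In the reaction as written Pd^2+(aq) is reduced, so the Pd²⁺/Pd couple is the cathode and Mn²⁺/Mn is the anode.
E°cell = +0.91 − (−1.18) = +2.09 V; balancing electrons gives n = 2.
ΔG° = −nFE°cell = −(2)(96485)(+2.09) J/mol = −403 kJ/mol.

−403 kJ/mol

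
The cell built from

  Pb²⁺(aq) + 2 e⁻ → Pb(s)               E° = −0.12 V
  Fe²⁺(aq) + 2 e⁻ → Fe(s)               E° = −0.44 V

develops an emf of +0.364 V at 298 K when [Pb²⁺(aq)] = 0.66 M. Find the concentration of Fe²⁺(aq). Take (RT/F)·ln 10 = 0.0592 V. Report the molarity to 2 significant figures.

0.022 M

Pb²⁺/Pb is the cathode (higher E°); E°cell = −0.12 − (−0.44) = +0.32 V with n = 2.
Since E = E° − (0.0592/n)·log Q, log Q = n(E° − E)/0.0592 = −1.486.
Balancing electrons gives Pb²⁺(aq) + Fe(s) → Pb(s) + Fe²⁺(aq); thus Q = [Fe²⁺(aq)] / [Pb²⁺(aq)].
Isolating [Fe²⁺(aq)] in Q = 10^{−1.486} yields log [Fe²⁺(aq)] = −1.666, i.e. 0.022 M.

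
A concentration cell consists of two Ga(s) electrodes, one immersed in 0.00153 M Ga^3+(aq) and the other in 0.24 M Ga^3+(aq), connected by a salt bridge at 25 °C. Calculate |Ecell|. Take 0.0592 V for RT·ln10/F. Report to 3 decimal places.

0.043 V

For a concentration cell E°cell = 0, since both electrodes use the same couple.
The compartment with the higher Ga^3+(aq) concentration (0.24 M) acts as the cathode; ions are reduced there and produced at the dilute (0.00153 M) anode.
With n = 3, Ecell = −(0.0592/3)·log([dilute]/[conc]) = −(0.0592/3)·log(0.00153/0.24) = +0.043 V.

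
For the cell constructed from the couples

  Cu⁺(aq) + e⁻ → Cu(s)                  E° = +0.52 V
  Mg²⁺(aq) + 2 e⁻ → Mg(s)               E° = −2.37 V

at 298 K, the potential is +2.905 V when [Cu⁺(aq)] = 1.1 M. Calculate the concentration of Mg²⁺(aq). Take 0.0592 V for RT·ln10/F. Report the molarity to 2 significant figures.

Cu⁺/Cu is the cathode (higher E°); E°cell = +0.52 − (−2.37) = +2.89 V with n = 2.
From the Nernst equation, log Q = n(E° − E)/0.0592 = 2·(+2.89 − (+2.905))/0.0592 = −0.507.
Balancing electrons gives 2 Cu⁺(aq) + Mg(s) → 2 Cu(s) + Mg²⁺(aq); thus Q = [Mg²⁺(aq)] / [Cu⁺(aq)]^2.
Substituting the known concentrations and solving, log [Mg²⁺(aq)] = −0.424 and [Mg²⁺(aq)] = 0.38 M.

0.38 M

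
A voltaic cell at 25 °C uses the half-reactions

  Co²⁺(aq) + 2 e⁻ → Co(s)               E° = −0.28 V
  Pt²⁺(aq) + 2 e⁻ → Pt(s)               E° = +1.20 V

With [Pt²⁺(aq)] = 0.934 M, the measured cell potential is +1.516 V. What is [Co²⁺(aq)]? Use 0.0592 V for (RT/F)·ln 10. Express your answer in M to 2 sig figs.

0.057 M

Pt²⁺/Pt is the cathode (higher E°); E°cell = +1.20 − (−0.28) = +1.48 V with n = 2.
Since E = E° − (0.0592/n)·log Q, log Q = n(E° − E)/0.0592 = −1.216.
For Pt²⁺(aq) + Co(s) → Pt(s) + Co²⁺(aq), the reaction quotient is Q = [Co²⁺(aq)] / [Pt²⁺(aq)].
Substituting the known concentrations and solving, log [Co²⁺(aq)] = −1.246 and [Co²⁺(aq)] = 0.057 M.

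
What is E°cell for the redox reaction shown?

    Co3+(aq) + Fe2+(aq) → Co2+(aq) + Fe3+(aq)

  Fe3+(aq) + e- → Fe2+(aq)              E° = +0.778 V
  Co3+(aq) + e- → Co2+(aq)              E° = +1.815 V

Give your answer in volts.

+1.037 V

In the reaction as written, Co3+(aq) is reduced (cathode) and Fe3+(aq) is produced by oxidation at the anode.
E°cell = E°(cathode) − E°(anode) = +1.815 − (+0.778) = +1.037 V.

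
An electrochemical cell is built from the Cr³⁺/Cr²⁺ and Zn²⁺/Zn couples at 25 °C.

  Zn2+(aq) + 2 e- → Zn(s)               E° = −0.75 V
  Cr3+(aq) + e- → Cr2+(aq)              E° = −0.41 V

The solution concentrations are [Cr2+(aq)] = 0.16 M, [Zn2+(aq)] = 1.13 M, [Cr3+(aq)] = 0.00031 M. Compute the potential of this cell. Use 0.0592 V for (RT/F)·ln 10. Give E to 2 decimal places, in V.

Cr³⁺/Cr²⁺ is reduced (cathode, E° = −0.41 V) and Zn²⁺/Zn is oxidized (anode).
The standard potential is −0.41 − (−0.75) = +0.34 V and the balanced reaction transfers n = 2 electrons.
For the overall reaction 2 Cr3+(aq) + Zn(s) → 2 Cr2+(aq) + Zn2+(aq), Q = ([Cr2+(aq)]^2·[Zn2+(aq)]) / [Cr3+(aq)]^2 = 3.01×10^5, giving log Q = 5.479.
E = E° − (0.0592/n)·log Q = +0.34 − (0.0592/2)(5.479) = +0.18 V.

+0.18 V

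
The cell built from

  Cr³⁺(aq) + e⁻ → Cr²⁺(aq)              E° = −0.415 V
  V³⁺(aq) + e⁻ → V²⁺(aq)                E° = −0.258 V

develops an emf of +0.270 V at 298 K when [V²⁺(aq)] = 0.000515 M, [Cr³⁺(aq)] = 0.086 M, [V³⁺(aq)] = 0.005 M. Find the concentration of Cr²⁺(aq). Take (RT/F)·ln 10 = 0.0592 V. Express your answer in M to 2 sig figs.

V³⁺/V²⁺ is the cathode (higher E°); E°cell = −0.258 − (−0.415) = +0.157 V with n = 1.
From the Nernst equation, log Q = n(E° − E)/0.0592 = 1·(+0.157 − (+0.270))/0.0592 = −1.909.
Balancing electrons gives V³⁺(aq) + Cr²⁺(aq) → V²⁺(aq) + Cr³⁺(aq); thus Q = ([V²⁺(aq)]·[Cr³⁺(aq)]) / ([V³⁺(aq)]·[Cr²⁺(aq)]).
Isolating [Cr²⁺(aq)] in Q = 10^{−1.909} yields log [Cr²⁺(aq)] = −0.144, i.e. 0.72 M.

0.72 M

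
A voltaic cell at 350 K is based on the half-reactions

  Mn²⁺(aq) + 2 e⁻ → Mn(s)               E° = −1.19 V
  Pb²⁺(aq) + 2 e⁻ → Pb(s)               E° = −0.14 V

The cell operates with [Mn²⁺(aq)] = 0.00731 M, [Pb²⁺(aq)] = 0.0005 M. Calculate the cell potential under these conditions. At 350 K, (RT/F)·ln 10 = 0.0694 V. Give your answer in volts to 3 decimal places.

Pb²⁺/Pb is reduced (cathode, E° = −0.14 V) and Mn²⁺/Mn is oxidized (anode).
The standard potential is −0.14 − (−1.19) = +1.05 V and the balanced reaction transfers n = 2 electrons.
For the overall reaction Pb²⁺(aq) + Mn(s) → Pb(s) + Mn²⁺(aq), Q = [Mn²⁺(aq)] / [Pb²⁺(aq)] = 14.6, giving log Q = 1.165.
By the Nernst equation, E = +1.05 − (0.0694/2)·(1.165) = +1.010 V.

+1.010 V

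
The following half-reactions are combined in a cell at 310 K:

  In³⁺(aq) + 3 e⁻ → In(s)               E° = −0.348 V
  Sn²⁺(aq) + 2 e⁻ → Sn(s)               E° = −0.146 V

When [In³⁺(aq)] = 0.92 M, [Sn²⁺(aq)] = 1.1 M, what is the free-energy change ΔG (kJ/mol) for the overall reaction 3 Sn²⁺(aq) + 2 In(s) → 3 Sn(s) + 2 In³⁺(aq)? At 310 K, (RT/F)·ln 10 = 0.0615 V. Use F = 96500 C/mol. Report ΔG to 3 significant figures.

−118 kJ/mol

With Sn²⁺/Sn reduced at the cathode, E°cell = −0.146 − (−0.348) = +0.202 V and n = 6.
Here Q = [In³⁺(aq)]^2 / [Sn²⁺(aq)]^3 = 0.636 (log Q = −0.197), giving E = +0.202 − (0.0615/6)·(−0.197) = +0.2040 V.
Finally ΔG = −nFE = −(6)(96500 C/mol)(+0.2040 V) = −118 kJ/mol.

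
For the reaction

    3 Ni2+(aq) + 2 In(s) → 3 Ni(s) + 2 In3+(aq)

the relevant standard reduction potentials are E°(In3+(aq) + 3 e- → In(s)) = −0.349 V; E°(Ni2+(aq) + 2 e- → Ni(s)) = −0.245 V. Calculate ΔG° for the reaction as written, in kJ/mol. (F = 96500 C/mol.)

In the reaction as written Ni2+(aq) is reduced, so the Ni²⁺/Ni couple is the cathode and In³⁺/In is the anode.
E°cell = −0.245 − (−0.349) = +0.104 V; balancing electrons gives n = 6.
ΔG° = −nFE°cell = −(6)(96500)(+0.104) J/mol = −60.2 kJ/mol.

−60.2 kJ/mol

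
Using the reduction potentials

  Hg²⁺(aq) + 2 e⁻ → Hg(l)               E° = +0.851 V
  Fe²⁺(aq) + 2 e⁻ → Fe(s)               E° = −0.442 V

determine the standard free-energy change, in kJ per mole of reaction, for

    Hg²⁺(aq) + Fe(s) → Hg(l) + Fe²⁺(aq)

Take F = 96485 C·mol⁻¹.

−250 kJ/mol

In the reaction as written Hg²⁺(aq) is reduced, so the Hg²⁺/Hg couple is the cathode and Fe²⁺/Fe is the anode.
E°cell = +0.851 − (−0.442) = +1.293 V; balancing electrons gives n = 2.
ΔG° = −nFE°cell = −(2)(96485)(+1.293) J/mol = −250 kJ/mol.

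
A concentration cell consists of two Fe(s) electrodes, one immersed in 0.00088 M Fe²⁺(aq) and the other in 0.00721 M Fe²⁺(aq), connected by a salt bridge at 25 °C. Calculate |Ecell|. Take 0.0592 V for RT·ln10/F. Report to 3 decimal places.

For a concentration cell E°cell = 0, since both electrodes use the same couple.
The compartment with the higher Fe²⁺(aq) concentration (0.00721 M) acts as the cathode; ions are reduced there and produced at the dilute (0.00088 M) anode.
With n = 2, Ecell = −(0.0592/2)·log([dilute]/[conc]) = −(0.0592/2)·log(0.00088/0.00721) = +0.027 V.

0.027 V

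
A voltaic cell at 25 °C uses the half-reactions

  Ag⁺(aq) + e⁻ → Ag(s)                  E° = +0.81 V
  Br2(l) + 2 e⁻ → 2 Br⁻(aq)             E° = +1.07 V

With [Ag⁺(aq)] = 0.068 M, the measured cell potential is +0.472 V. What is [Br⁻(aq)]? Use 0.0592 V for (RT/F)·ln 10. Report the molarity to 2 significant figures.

0.0039 M

Br₂/Br⁻ is the cathode (higher E°); E°cell = +1.07 − (+0.81) = +0.26 V with n = 2.
Since E = E° − (0.0592/n)·log Q, log Q = n(E° − E)/0.0592 = −7.162.
The balanced reaction is Br2(l) + 2 Ag(s) → 2 Br⁻(aq) + 2 Ag⁺(aq), so Q = [Br⁻(aq)]^2·[Ag⁺(aq)]^2.
Isolating [Br⁻(aq)] in Q = 10^{−7.162} yields log [Br⁻(aq)] = −2.414, i.e. 0.0039 M.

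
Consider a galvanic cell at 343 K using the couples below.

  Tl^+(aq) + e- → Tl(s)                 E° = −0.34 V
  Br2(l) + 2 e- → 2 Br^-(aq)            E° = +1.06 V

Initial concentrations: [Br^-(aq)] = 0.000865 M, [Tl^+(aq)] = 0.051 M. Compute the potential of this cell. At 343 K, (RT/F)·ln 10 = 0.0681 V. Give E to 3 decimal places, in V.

Since E°(Br₂/Br⁻) > E°(Tl⁺/Tl), Br₂/Br⁻ serves as the cathode.
The standard potential is +1.06 − (−0.34) = +1.40 V and the balanced reaction transfers n = 2 electrons.
For the overall reaction Br2(l) + 2 Tl(s) → 2 Br^-(aq) + 2 Tl^+(aq), Q = [Br^-(aq)]^2·[Tl^+(aq)]^2 = 1.95×10^−9, giving log Q = −8.711.
Applying E = E° − (RT ln10/nF)·log Q gives +1.40 − (0.0681/2)(−8.711) = +1.697 V.

+1.697 V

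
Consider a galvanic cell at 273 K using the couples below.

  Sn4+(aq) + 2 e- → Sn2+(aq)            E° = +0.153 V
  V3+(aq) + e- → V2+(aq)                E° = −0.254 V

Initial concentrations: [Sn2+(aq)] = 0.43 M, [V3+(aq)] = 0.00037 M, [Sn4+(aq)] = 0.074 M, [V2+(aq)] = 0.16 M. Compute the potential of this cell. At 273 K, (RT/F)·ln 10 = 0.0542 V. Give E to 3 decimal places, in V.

Since E°(Sn⁴⁺/Sn²⁺) > E°(V³⁺/V²⁺), Sn⁴⁺/Sn²⁺ serves as the cathode.
E°cell = +0.153 − (−0.254) = +0.407 V, with n = 2 electrons transferred.
Balancing gives Sn4+(aq) + 2 V2+(aq) → Sn2+(aq) + 2 V3+(aq); hence Q = ([Sn2+(aq)]·[V3+(aq)]^2) / ([Sn4+(aq)]·[V2+(aq)]^2) = 3.11×10^−5 (log Q = −4.508).
Applying E = E° − (RT ln10/nF)·log Q gives +0.407 − (0.0542/2)(−4.508) = +0.529 V.

+0.529 V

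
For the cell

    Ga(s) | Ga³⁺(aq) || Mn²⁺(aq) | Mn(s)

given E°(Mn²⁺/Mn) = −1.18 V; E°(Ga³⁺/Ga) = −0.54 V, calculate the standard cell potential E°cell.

By convention the left-hand electrode in cell notation is the anode (oxidation) and the right-hand electrode is the cathode (reduction).
E°cell = E°(right) − E°(left) = −1.18 − (−0.54) = −0.64 V.
The negative sign shows that, as written, the cell would require an external voltage to drive the reaction.

−0.64 V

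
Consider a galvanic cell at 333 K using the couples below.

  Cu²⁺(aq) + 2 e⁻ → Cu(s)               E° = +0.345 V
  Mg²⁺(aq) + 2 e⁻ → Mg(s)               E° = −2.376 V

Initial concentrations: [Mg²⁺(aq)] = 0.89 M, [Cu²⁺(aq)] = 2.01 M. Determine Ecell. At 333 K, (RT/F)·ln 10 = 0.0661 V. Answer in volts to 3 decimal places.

+2.733 V

Cu²⁺/Cu is reduced (cathode, E° = +0.345 V) and Mg²⁺/Mg is oxidized (anode).
The standard potential is +0.345 − (−2.376) = +2.721 V and the balanced reaction transfers n = 2 electrons.
The balanced reaction is Cu²⁺(aq) + Mg(s) → Cu(s) + Mg²⁺(aq), so Q = [Mg²⁺(aq)] / [Cu²⁺(aq)] = 0.443 and log Q = −0.354.
Applying E = E° − (RT ln10/nF)·log Q gives +2.721 − (0.0661/2)(−0.354) = +2.733 V.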